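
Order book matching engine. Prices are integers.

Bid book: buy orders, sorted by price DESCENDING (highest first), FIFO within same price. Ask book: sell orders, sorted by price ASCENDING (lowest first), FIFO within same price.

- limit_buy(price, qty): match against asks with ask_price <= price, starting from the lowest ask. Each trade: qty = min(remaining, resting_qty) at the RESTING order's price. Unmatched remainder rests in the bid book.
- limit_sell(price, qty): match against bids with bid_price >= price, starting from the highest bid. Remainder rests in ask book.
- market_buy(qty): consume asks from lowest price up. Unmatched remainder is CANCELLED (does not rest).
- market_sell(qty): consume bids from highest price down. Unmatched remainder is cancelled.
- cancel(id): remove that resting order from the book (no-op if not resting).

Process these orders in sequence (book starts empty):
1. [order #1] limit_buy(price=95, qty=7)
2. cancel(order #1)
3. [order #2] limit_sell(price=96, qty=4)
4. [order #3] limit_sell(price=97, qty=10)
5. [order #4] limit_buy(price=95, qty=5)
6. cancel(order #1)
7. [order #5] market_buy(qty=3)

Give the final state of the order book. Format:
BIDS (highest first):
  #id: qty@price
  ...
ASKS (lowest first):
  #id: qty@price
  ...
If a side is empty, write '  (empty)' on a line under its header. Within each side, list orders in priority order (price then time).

After op 1 [order #1] limit_buy(price=95, qty=7): fills=none; bids=[#1:7@95] asks=[-]
After op 2 cancel(order #1): fills=none; bids=[-] asks=[-]
After op 3 [order #2] limit_sell(price=96, qty=4): fills=none; bids=[-] asks=[#2:4@96]
After op 4 [order #3] limit_sell(price=97, qty=10): fills=none; bids=[-] asks=[#2:4@96 #3:10@97]
After op 5 [order #4] limit_buy(price=95, qty=5): fills=none; bids=[#4:5@95] asks=[#2:4@96 #3:10@97]
After op 6 cancel(order #1): fills=none; bids=[#4:5@95] asks=[#2:4@96 #3:10@97]
After op 7 [order #5] market_buy(qty=3): fills=#5x#2:3@96; bids=[#4:5@95] asks=[#2:1@96 #3:10@97]

Answer: BIDS (highest first):
  #4: 5@95
ASKS (lowest first):
  #2: 1@96
  #3: 10@97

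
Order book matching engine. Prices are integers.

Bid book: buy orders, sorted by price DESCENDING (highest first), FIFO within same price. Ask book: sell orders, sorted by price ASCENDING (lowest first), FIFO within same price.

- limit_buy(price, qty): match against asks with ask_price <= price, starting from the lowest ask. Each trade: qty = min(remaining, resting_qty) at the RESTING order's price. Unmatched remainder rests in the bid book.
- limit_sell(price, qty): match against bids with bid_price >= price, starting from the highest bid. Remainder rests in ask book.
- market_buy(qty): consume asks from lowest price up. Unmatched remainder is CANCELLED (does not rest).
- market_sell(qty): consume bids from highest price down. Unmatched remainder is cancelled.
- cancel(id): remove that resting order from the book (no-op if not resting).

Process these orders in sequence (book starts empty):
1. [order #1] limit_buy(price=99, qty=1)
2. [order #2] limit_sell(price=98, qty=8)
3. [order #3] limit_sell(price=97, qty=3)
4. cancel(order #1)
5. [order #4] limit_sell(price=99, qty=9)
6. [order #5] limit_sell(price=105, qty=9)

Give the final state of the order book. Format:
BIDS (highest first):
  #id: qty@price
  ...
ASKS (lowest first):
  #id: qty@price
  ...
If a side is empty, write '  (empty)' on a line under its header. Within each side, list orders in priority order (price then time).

After op 1 [order #1] limit_buy(price=99, qty=1): fills=none; bids=[#1:1@99] asks=[-]
After op 2 [order #2] limit_sell(price=98, qty=8): fills=#1x#2:1@99; bids=[-] asks=[#2:7@98]
After op 3 [order #3] limit_sell(price=97, qty=3): fills=none; bids=[-] asks=[#3:3@97 #2:7@98]
After op 4 cancel(order #1): fills=none; bids=[-] asks=[#3:3@97 #2:7@98]
After op 5 [order #4] limit_sell(price=99, qty=9): fills=none; bids=[-] asks=[#3:3@97 #2:7@98 #4:9@99]
After op 6 [order #5] limit_sell(price=105, qty=9): fills=none; bids=[-] asks=[#3:3@97 #2:7@98 #4:9@99 #5:9@105]

Answer: BIDS (highest first):
  (empty)
ASKS (lowest first):
  #3: 3@97
  #2: 7@98
  #4: 9@99
  #5: 9@105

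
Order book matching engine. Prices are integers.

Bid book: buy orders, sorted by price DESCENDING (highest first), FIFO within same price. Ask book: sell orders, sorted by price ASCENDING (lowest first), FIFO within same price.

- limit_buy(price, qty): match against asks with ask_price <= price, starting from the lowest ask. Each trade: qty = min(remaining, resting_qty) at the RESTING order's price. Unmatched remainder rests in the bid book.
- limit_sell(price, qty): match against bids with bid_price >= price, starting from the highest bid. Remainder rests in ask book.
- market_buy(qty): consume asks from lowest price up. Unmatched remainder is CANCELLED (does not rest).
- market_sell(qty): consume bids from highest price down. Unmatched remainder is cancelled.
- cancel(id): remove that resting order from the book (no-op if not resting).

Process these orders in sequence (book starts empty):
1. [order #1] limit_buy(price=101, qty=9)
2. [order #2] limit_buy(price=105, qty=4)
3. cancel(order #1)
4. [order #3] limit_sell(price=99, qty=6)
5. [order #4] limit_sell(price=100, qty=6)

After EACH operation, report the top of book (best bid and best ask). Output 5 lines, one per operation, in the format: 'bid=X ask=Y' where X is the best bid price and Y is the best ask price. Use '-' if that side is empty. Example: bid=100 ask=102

Answer: bid=101 ask=-
bid=105 ask=-
bid=105 ask=-
bid=- ask=99
bid=- ask=99

Derivation:
After op 1 [order #1] limit_buy(price=101, qty=9): fills=none; bids=[#1:9@101] asks=[-]
After op 2 [order #2] limit_buy(price=105, qty=4): fills=none; bids=[#2:4@105 #1:9@101] asks=[-]
After op 3 cancel(order #1): fills=none; bids=[#2:4@105] asks=[-]
After op 4 [order #3] limit_sell(price=99, qty=6): fills=#2x#3:4@105; bids=[-] asks=[#3:2@99]
After op 5 [order #4] limit_sell(price=100, qty=6): fills=none; bids=[-] asks=[#3:2@99 #4:6@100]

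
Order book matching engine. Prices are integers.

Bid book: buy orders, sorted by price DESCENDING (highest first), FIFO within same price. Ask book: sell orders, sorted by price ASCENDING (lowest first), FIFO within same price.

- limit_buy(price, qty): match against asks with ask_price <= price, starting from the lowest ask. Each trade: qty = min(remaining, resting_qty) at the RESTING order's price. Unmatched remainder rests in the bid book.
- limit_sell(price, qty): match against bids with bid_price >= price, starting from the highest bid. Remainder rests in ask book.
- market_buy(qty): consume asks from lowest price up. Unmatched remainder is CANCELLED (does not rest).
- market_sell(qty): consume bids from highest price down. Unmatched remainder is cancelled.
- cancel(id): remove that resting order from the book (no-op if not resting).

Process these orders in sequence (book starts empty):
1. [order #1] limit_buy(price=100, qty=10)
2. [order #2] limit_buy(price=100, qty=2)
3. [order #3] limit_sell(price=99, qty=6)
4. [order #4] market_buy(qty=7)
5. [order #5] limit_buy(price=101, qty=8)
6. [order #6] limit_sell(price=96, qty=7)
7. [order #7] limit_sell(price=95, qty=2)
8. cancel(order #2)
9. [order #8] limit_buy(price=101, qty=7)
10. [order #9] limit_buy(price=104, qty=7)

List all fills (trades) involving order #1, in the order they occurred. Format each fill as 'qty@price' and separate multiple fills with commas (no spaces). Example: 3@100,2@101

After op 1 [order #1] limit_buy(price=100, qty=10): fills=none; bids=[#1:10@100] asks=[-]
After op 2 [order #2] limit_buy(price=100, qty=2): fills=none; bids=[#1:10@100 #2:2@100] asks=[-]
After op 3 [order #3] limit_sell(price=99, qty=6): fills=#1x#3:6@100; bids=[#1:4@100 #2:2@100] asks=[-]
After op 4 [order #4] market_buy(qty=7): fills=none; bids=[#1:4@100 #2:2@100] asks=[-]
After op 5 [order #5] limit_buy(price=101, qty=8): fills=none; bids=[#5:8@101 #1:4@100 #2:2@100] asks=[-]
After op 6 [order #6] limit_sell(price=96, qty=7): fills=#5x#6:7@101; bids=[#5:1@101 #1:4@100 #2:2@100] asks=[-]
After op 7 [order #7] limit_sell(price=95, qty=2): fills=#5x#7:1@101 #1x#7:1@100; bids=[#1:3@100 #2:2@100] asks=[-]
After op 8 cancel(order #2): fills=none; bids=[#1:3@100] asks=[-]
After op 9 [order #8] limit_buy(price=101, qty=7): fills=none; bids=[#8:7@101 #1:3@100] asks=[-]
After op 10 [order #9] limit_buy(price=104, qty=7): fills=none; bids=[#9:7@104 #8:7@101 #1:3@100] asks=[-]

Answer: 6@100,1@100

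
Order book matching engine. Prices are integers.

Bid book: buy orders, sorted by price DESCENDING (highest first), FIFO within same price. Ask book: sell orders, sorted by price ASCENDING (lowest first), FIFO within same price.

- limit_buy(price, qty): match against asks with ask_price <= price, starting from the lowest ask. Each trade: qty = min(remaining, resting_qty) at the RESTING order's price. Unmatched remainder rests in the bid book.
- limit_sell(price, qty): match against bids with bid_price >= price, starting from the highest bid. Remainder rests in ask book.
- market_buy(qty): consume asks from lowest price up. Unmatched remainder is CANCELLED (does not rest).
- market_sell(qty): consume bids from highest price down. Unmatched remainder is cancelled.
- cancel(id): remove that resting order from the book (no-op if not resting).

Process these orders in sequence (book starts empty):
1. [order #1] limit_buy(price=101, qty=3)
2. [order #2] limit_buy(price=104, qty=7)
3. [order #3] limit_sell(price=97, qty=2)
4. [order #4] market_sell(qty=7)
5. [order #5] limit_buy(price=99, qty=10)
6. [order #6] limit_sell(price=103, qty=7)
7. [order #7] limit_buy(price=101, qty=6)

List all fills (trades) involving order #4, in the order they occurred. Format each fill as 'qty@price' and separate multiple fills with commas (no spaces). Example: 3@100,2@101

After op 1 [order #1] limit_buy(price=101, qty=3): fills=none; bids=[#1:3@101] asks=[-]
After op 2 [order #2] limit_buy(price=104, qty=7): fills=none; bids=[#2:7@104 #1:3@101] asks=[-]
After op 3 [order #3] limit_sell(price=97, qty=2): fills=#2x#3:2@104; bids=[#2:5@104 #1:3@101] asks=[-]
After op 4 [order #4] market_sell(qty=7): fills=#2x#4:5@104 #1x#4:2@101; bids=[#1:1@101] asks=[-]
After op 5 [order #5] limit_buy(price=99, qty=10): fills=none; bids=[#1:1@101 #5:10@99] asks=[-]
After op 6 [order #6] limit_sell(price=103, qty=7): fills=none; bids=[#1:1@101 #5:10@99] asks=[#6:7@103]
After op 7 [order #7] limit_buy(price=101, qty=6): fills=none; bids=[#1:1@101 #7:6@101 #5:10@99] asks=[#6:7@103]

Answer: 5@104,2@101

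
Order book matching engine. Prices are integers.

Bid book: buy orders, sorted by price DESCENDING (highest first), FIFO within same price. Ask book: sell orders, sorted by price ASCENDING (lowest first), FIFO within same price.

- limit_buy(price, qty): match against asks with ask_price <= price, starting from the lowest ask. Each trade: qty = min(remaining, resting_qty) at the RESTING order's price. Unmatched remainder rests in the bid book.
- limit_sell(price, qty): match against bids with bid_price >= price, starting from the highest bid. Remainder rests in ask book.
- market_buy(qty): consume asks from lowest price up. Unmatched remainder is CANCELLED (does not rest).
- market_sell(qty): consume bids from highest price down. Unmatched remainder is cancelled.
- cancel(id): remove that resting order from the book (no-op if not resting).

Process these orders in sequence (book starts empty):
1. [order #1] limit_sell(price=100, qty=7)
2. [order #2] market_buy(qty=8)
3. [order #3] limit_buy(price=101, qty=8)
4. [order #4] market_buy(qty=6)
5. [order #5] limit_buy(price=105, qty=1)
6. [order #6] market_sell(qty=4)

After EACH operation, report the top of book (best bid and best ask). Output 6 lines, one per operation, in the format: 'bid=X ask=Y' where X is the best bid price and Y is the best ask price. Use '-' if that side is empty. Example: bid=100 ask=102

After op 1 [order #1] limit_sell(price=100, qty=7): fills=none; bids=[-] asks=[#1:7@100]
After op 2 [order #2] market_buy(qty=8): fills=#2x#1:7@100; bids=[-] asks=[-]
After op 3 [order #3] limit_buy(price=101, qty=8): fills=none; bids=[#3:8@101] asks=[-]
After op 4 [order #4] market_buy(qty=6): fills=none; bids=[#3:8@101] asks=[-]
After op 5 [order #5] limit_buy(price=105, qty=1): fills=none; bids=[#5:1@105 #3:8@101] asks=[-]
After op 6 [order #6] market_sell(qty=4): fills=#5x#6:1@105 #3x#6:3@101; bids=[#3:5@101] asks=[-]

Answer: bid=- ask=100
bid=- ask=-
bid=101 ask=-
bid=101 ask=-
bid=105 ask=-
bid=101 ask=-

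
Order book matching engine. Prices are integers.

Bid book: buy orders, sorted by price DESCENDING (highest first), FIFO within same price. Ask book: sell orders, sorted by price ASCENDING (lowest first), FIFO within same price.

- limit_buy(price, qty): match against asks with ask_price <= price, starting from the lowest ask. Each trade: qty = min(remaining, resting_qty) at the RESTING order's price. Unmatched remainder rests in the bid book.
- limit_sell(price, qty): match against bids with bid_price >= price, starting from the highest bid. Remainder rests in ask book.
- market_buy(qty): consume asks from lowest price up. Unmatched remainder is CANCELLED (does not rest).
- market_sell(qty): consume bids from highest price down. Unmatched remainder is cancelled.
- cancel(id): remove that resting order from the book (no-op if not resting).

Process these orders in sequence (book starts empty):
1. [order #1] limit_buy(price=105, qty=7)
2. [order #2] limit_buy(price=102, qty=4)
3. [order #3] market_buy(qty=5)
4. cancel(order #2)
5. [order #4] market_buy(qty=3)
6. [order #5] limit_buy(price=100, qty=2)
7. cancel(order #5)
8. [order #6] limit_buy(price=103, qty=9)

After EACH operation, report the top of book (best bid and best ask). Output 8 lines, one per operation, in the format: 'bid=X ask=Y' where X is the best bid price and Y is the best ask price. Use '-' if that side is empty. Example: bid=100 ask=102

Answer: bid=105 ask=-
bid=105 ask=-
bid=105 ask=-
bid=105 ask=-
bid=105 ask=-
bid=105 ask=-
bid=105 ask=-
bid=105 ask=-

Derivation:
After op 1 [order #1] limit_buy(price=105, qty=7): fills=none; bids=[#1:7@105] asks=[-]
After op 2 [order #2] limit_buy(price=102, qty=4): fills=none; bids=[#1:7@105 #2:4@102] asks=[-]
After op 3 [order #3] market_buy(qty=5): fills=none; bids=[#1:7@105 #2:4@102] asks=[-]
After op 4 cancel(order #2): fills=none; bids=[#1:7@105] asks=[-]
After op 5 [order #4] market_buy(qty=3): fills=none; bids=[#1:7@105] asks=[-]
After op 6 [order #5] limit_buy(price=100, qty=2): fills=none; bids=[#1:7@105 #5:2@100] asks=[-]
After op 7 cancel(order #5): fills=none; bids=[#1:7@105] asks=[-]
After op 8 [order #6] limit_buy(price=103, qty=9): fills=none; bids=[#1:7@105 #6:9@103] asks=[-]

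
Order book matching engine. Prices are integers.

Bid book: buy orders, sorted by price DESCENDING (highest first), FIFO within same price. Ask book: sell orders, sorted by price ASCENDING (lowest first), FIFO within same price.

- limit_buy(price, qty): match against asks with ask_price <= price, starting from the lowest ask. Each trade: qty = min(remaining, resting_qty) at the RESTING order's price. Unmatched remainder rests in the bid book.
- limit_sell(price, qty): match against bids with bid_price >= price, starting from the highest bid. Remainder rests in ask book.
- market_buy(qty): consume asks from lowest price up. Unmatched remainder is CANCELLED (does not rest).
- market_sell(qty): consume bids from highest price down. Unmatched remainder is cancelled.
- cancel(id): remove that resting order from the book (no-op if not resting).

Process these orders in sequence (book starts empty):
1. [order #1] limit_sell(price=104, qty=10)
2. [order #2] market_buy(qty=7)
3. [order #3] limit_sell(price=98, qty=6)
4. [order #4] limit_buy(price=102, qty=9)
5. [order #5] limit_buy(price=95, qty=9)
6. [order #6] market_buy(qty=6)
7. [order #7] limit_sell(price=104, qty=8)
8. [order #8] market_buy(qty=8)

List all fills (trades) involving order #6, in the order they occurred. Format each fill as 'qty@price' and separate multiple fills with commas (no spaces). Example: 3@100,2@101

Answer: 3@104

Derivation:
After op 1 [order #1] limit_sell(price=104, qty=10): fills=none; bids=[-] asks=[#1:10@104]
After op 2 [order #2] market_buy(qty=7): fills=#2x#1:7@104; bids=[-] asks=[#1:3@104]
After op 3 [order #3] limit_sell(price=98, qty=6): fills=none; bids=[-] asks=[#3:6@98 #1:3@104]
After op 4 [order #4] limit_buy(price=102, qty=9): fills=#4x#3:6@98; bids=[#4:3@102] asks=[#1:3@104]
After op 5 [order #5] limit_buy(price=95, qty=9): fills=none; bids=[#4:3@102 #5:9@95] asks=[#1:3@104]
After op 6 [order #6] market_buy(qty=6): fills=#6x#1:3@104; bids=[#4:3@102 #5:9@95] asks=[-]
After op 7 [order #7] limit_sell(price=104, qty=8): fills=none; bids=[#4:3@102 #5:9@95] asks=[#7:8@104]
After op 8 [order #8] market_buy(qty=8): fills=#8x#7:8@104; bids=[#4:3@102 #5:9@95] asks=[-]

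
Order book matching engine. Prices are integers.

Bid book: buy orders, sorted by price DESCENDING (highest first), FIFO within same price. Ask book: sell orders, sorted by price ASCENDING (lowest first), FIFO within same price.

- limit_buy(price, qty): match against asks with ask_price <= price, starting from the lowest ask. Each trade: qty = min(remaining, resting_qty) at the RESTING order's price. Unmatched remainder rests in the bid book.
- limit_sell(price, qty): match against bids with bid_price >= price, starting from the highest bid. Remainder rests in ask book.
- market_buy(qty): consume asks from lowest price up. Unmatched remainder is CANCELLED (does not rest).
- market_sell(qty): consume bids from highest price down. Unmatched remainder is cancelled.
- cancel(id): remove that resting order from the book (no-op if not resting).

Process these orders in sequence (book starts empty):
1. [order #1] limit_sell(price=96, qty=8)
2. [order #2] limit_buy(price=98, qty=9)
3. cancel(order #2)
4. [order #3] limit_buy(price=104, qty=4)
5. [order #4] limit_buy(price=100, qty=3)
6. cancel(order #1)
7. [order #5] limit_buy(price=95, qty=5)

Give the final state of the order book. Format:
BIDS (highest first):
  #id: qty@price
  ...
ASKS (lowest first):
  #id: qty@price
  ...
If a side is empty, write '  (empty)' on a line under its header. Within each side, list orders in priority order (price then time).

Answer: BIDS (highest first):
  #3: 4@104
  #4: 3@100
  #5: 5@95
ASKS (lowest first):
  (empty)

Derivation:
After op 1 [order #1] limit_sell(price=96, qty=8): fills=none; bids=[-] asks=[#1:8@96]
After op 2 [order #2] limit_buy(price=98, qty=9): fills=#2x#1:8@96; bids=[#2:1@98] asks=[-]
After op 3 cancel(order #2): fills=none; bids=[-] asks=[-]
After op 4 [order #3] limit_buy(price=104, qty=4): fills=none; bids=[#3:4@104] asks=[-]
After op 5 [order #4] limit_buy(price=100, qty=3): fills=none; bids=[#3:4@104 #4:3@100] asks=[-]
After op 6 cancel(order #1): fills=none; bids=[#3:4@104 #4:3@100] asks=[-]
After op 7 [order #5] limit_buy(price=95, qty=5): fills=none; bids=[#3:4@104 #4:3@100 #5:5@95] asks=[-]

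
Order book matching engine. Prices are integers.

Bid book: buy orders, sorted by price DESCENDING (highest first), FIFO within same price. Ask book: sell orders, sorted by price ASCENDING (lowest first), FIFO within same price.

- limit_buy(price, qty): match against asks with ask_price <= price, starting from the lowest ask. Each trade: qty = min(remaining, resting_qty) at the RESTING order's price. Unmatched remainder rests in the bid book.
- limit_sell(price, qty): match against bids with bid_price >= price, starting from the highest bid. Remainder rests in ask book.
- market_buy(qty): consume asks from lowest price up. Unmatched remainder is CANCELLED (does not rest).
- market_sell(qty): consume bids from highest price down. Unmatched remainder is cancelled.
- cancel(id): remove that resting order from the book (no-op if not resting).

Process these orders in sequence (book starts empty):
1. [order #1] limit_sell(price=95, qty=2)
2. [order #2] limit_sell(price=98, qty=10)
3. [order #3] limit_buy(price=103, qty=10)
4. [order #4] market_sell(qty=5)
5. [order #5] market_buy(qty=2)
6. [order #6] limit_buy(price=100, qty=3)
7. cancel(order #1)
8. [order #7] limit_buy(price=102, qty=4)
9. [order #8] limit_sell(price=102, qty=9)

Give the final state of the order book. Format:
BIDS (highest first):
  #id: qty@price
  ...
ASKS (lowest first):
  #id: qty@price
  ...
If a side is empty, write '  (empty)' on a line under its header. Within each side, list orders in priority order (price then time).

After op 1 [order #1] limit_sell(price=95, qty=2): fills=none; bids=[-] asks=[#1:2@95]
After op 2 [order #2] limit_sell(price=98, qty=10): fills=none; bids=[-] asks=[#1:2@95 #2:10@98]
After op 3 [order #3] limit_buy(price=103, qty=10): fills=#3x#1:2@95 #3x#2:8@98; bids=[-] asks=[#2:2@98]
After op 4 [order #4] market_sell(qty=5): fills=none; bids=[-] asks=[#2:2@98]
After op 5 [order #5] market_buy(qty=2): fills=#5x#2:2@98; bids=[-] asks=[-]
After op 6 [order #6] limit_buy(price=100, qty=3): fills=none; bids=[#6:3@100] asks=[-]
After op 7 cancel(order #1): fills=none; bids=[#6:3@100] asks=[-]
After op 8 [order #7] limit_buy(price=102, qty=4): fills=none; bids=[#7:4@102 #6:3@100] asks=[-]
After op 9 [order #8] limit_sell(price=102, qty=9): fills=#7x#8:4@102; bids=[#6:3@100] asks=[#8:5@102]

Answer: BIDS (highest first):
  #6: 3@100
ASKS (lowest first):
  #8: 5@102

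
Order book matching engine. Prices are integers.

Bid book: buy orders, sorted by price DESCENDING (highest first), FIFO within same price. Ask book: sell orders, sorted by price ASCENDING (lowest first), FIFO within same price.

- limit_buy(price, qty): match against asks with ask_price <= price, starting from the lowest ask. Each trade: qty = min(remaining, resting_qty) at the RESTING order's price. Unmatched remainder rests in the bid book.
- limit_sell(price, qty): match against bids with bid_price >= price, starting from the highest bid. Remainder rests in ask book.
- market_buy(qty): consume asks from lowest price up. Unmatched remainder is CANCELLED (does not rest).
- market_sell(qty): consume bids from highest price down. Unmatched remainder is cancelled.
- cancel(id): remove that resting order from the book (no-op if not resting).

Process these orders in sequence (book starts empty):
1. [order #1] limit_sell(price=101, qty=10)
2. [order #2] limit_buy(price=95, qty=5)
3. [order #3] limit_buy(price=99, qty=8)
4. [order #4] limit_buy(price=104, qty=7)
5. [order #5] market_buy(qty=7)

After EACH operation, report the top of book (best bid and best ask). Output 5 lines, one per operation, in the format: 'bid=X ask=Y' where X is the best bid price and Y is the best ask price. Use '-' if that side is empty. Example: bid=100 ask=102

Answer: bid=- ask=101
bid=95 ask=101
bid=99 ask=101
bid=99 ask=101
bid=99 ask=-

Derivation:
After op 1 [order #1] limit_sell(price=101, qty=10): fills=none; bids=[-] asks=[#1:10@101]
After op 2 [order #2] limit_buy(price=95, qty=5): fills=none; bids=[#2:5@95] asks=[#1:10@101]
After op 3 [order #3] limit_buy(price=99, qty=8): fills=none; bids=[#3:8@99 #2:5@95] asks=[#1:10@101]
After op 4 [order #4] limit_buy(price=104, qty=7): fills=#4x#1:7@101; bids=[#3:8@99 #2:5@95] asks=[#1:3@101]
After op 5 [order #5] market_buy(qty=7): fills=#5x#1:3@101; bids=[#3:8@99 #2:5@95] asks=[-]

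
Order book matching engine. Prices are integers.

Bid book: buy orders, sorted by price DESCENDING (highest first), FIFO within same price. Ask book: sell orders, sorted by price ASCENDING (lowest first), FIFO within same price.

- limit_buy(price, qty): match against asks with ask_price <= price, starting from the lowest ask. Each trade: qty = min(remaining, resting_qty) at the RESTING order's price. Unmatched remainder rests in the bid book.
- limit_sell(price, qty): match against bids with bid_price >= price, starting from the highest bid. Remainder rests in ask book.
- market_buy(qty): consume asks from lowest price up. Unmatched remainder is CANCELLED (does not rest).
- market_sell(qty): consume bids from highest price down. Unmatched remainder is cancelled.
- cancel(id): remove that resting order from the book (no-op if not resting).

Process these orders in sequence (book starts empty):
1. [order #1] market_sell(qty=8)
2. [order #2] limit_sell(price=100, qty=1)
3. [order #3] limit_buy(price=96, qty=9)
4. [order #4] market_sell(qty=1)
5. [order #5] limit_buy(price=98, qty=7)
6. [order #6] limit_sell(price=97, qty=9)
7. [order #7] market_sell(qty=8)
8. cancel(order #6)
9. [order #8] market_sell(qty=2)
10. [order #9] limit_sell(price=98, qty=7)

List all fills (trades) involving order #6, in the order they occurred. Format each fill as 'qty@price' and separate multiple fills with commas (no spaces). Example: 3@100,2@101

Answer: 7@98

Derivation:
After op 1 [order #1] market_sell(qty=8): fills=none; bids=[-] asks=[-]
After op 2 [order #2] limit_sell(price=100, qty=1): fills=none; bids=[-] asks=[#2:1@100]
After op 3 [order #3] limit_buy(price=96, qty=9): fills=none; bids=[#3:9@96] asks=[#2:1@100]
After op 4 [order #4] market_sell(qty=1): fills=#3x#4:1@96; bids=[#3:8@96] asks=[#2:1@100]
After op 5 [order #5] limit_buy(price=98, qty=7): fills=none; bids=[#5:7@98 #3:8@96] asks=[#2:1@100]
After op 6 [order #6] limit_sell(price=97, qty=9): fills=#5x#6:7@98; bids=[#3:8@96] asks=[#6:2@97 #2:1@100]
After op 7 [order #7] market_sell(qty=8): fills=#3x#7:8@96; bids=[-] asks=[#6:2@97 #2:1@100]
After op 8 cancel(order #6): fills=none; bids=[-] asks=[#2:1@100]
After op 9 [order #8] market_sell(qty=2): fills=none; bids=[-] asks=[#2:1@100]
After op 10 [order #9] limit_sell(price=98, qty=7): fills=none; bids=[-] asks=[#9:7@98 #2:1@100]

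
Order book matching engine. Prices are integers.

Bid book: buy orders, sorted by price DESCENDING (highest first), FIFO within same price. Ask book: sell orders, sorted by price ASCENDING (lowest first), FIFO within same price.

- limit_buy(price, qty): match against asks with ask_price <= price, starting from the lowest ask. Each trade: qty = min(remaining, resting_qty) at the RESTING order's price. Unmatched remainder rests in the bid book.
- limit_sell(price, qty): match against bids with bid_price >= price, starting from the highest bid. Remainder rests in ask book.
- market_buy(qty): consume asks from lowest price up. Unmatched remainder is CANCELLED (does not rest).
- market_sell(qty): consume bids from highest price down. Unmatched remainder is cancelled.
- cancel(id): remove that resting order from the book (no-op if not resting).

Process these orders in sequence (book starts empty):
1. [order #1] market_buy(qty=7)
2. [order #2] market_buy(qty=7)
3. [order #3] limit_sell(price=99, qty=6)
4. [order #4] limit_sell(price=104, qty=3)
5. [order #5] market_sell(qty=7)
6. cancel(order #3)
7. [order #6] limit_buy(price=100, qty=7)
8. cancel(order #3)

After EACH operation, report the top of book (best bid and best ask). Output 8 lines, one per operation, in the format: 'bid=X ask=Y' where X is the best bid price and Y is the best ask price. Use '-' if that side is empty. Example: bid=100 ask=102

After op 1 [order #1] market_buy(qty=7): fills=none; bids=[-] asks=[-]
After op 2 [order #2] market_buy(qty=7): fills=none; bids=[-] asks=[-]
After op 3 [order #3] limit_sell(price=99, qty=6): fills=none; bids=[-] asks=[#3:6@99]
After op 4 [order #4] limit_sell(price=104, qty=3): fills=none; bids=[-] asks=[#3:6@99 #4:3@104]
After op 5 [order #5] market_sell(qty=7): fills=none; bids=[-] asks=[#3:6@99 #4:3@104]
After op 6 cancel(order #3): fills=none; bids=[-] asks=[#4:3@104]
After op 7 [order #6] limit_buy(price=100, qty=7): fills=none; bids=[#6:7@100] asks=[#4:3@104]
After op 8 cancel(order #3): fills=none; bids=[#6:7@100] asks=[#4:3@104]

Answer: bid=- ask=-
bid=- ask=-
bid=- ask=99
bid=- ask=99
bid=- ask=99
bid=- ask=104
bid=100 ask=104
bid=100 ask=104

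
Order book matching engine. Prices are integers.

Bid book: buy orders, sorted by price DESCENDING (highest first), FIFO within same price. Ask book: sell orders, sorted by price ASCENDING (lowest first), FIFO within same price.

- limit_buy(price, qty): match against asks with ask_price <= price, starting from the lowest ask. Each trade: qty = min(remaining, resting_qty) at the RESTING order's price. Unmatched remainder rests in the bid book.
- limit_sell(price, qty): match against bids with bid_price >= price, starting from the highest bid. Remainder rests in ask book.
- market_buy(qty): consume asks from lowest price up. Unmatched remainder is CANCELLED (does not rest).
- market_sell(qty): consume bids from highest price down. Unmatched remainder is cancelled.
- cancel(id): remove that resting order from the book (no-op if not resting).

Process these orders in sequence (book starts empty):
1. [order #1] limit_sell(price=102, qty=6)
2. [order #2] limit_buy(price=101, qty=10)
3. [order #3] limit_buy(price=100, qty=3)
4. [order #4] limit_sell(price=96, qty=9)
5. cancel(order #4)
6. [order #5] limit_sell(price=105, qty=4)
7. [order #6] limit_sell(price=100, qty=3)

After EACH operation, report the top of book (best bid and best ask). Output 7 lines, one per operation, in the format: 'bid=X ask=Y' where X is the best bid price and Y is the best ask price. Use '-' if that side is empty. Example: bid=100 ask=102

Answer: bid=- ask=102
bid=101 ask=102
bid=101 ask=102
bid=101 ask=102
bid=101 ask=102
bid=101 ask=102
bid=100 ask=102

Derivation:
After op 1 [order #1] limit_sell(price=102, qty=6): fills=none; bids=[-] asks=[#1:6@102]
After op 2 [order #2] limit_buy(price=101, qty=10): fills=none; bids=[#2:10@101] asks=[#1:6@102]
After op 3 [order #3] limit_buy(price=100, qty=3): fills=none; bids=[#2:10@101 #3:3@100] asks=[#1:6@102]
After op 4 [order #4] limit_sell(price=96, qty=9): fills=#2x#4:9@101; bids=[#2:1@101 #3:3@100] asks=[#1:6@102]
After op 5 cancel(order #4): fills=none; bids=[#2:1@101 #3:3@100] asks=[#1:6@102]
After op 6 [order #5] limit_sell(price=105, qty=4): fills=none; bids=[#2:1@101 #3:3@100] asks=[#1:6@102 #5:4@105]
After op 7 [order #6] limit_sell(price=100, qty=3): fills=#2x#6:1@101 #3x#6:2@100; bids=[#3:1@100] asks=[#1:6@102 #5:4@105]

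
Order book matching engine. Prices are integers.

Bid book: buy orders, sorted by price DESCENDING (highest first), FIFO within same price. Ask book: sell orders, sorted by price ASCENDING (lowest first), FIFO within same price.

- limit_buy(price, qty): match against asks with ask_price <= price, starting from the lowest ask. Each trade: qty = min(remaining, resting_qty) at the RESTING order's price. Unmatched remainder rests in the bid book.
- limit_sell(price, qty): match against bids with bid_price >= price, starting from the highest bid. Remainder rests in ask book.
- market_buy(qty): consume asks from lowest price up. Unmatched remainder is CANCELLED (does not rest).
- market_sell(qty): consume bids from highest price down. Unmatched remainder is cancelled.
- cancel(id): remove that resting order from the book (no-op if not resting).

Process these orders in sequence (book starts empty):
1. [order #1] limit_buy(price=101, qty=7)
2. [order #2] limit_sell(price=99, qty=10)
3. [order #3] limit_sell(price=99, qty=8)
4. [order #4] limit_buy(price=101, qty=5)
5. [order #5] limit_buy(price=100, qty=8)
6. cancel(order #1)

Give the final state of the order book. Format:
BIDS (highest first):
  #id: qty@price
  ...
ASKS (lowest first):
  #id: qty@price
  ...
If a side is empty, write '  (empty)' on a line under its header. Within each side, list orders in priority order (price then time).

After op 1 [order #1] limit_buy(price=101, qty=7): fills=none; bids=[#1:7@101] asks=[-]
After op 2 [order #2] limit_sell(price=99, qty=10): fills=#1x#2:7@101; bids=[-] asks=[#2:3@99]
After op 3 [order #3] limit_sell(price=99, qty=8): fills=none; bids=[-] asks=[#2:3@99 #3:8@99]
After op 4 [order #4] limit_buy(price=101, qty=5): fills=#4x#2:3@99 #4x#3:2@99; bids=[-] asks=[#3:6@99]
After op 5 [order #5] limit_buy(price=100, qty=8): fills=#5x#3:6@99; bids=[#5:2@100] asks=[-]
After op 6 cancel(order #1): fills=none; bids=[#5:2@100] asks=[-]

Answer: BIDS (highest first):
  #5: 2@100
ASKS (lowest first):
  (empty)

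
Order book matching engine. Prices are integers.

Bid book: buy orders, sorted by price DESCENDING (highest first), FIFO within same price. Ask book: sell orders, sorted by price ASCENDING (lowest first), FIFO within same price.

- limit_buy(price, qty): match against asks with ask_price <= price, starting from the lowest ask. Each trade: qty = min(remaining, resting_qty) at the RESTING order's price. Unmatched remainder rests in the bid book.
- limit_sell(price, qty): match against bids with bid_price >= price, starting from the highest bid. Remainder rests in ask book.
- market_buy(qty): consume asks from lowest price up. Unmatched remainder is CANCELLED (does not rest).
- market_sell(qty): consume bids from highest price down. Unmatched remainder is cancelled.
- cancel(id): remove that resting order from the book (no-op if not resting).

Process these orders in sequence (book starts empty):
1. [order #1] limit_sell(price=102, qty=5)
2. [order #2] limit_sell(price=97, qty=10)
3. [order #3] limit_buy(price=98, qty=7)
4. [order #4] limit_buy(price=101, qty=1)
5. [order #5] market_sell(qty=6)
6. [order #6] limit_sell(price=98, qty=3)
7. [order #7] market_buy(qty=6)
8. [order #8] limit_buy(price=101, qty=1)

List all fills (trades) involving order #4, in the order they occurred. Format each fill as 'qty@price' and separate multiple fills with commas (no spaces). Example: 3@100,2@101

Answer: 1@97

Derivation:
After op 1 [order #1] limit_sell(price=102, qty=5): fills=none; bids=[-] asks=[#1:5@102]
After op 2 [order #2] limit_sell(price=97, qty=10): fills=none; bids=[-] asks=[#2:10@97 #1:5@102]
After op 3 [order #3] limit_buy(price=98, qty=7): fills=#3x#2:7@97; bids=[-] asks=[#2:3@97 #1:5@102]
After op 4 [order #4] limit_buy(price=101, qty=1): fills=#4x#2:1@97; bids=[-] asks=[#2:2@97 #1:5@102]
After op 5 [order #5] market_sell(qty=6): fills=none; bids=[-] asks=[#2:2@97 #1:5@102]
After op 6 [order #6] limit_sell(price=98, qty=3): fills=none; bids=[-] asks=[#2:2@97 #6:3@98 #1:5@102]
After op 7 [order #7] market_buy(qty=6): fills=#7x#2:2@97 #7x#6:3@98 #7x#1:1@102; bids=[-] asks=[#1:4@102]
After op 8 [order #8] limit_buy(price=101, qty=1): fills=none; bids=[#8:1@101] asks=[#1:4@102]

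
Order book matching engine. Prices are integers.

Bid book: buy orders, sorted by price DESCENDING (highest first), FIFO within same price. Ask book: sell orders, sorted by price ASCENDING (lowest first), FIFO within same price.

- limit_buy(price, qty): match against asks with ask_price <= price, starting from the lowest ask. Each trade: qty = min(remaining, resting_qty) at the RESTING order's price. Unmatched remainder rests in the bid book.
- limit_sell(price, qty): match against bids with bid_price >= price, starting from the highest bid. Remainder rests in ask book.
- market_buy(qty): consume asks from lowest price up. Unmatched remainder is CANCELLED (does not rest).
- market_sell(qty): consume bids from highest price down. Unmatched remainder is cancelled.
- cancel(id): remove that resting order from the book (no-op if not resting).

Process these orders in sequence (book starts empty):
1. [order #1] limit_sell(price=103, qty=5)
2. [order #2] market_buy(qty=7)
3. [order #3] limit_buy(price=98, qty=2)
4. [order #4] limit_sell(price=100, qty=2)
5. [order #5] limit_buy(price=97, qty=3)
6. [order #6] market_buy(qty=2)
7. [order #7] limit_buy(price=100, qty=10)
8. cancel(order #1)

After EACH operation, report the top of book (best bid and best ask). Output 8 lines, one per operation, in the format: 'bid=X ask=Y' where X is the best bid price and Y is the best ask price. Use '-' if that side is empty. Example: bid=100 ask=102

Answer: bid=- ask=103
bid=- ask=-
bid=98 ask=-
bid=98 ask=100
bid=98 ask=100
bid=98 ask=-
bid=100 ask=-
bid=100 ask=-

Derivation:
After op 1 [order #1] limit_sell(price=103, qty=5): fills=none; bids=[-] asks=[#1:5@103]
After op 2 [order #2] market_buy(qty=7): fills=#2x#1:5@103; bids=[-] asks=[-]
After op 3 [order #3] limit_buy(price=98, qty=2): fills=none; bids=[#3:2@98] asks=[-]
After op 4 [order #4] limit_sell(price=100, qty=2): fills=none; bids=[#3:2@98] asks=[#4:2@100]
After op 5 [order #5] limit_buy(price=97, qty=3): fills=none; bids=[#3:2@98 #5:3@97] asks=[#4:2@100]
After op 6 [order #6] market_buy(qty=2): fills=#6x#4:2@100; bids=[#3:2@98 #5:3@97] asks=[-]
After op 7 [order #7] limit_buy(price=100, qty=10): fills=none; bids=[#7:10@100 #3:2@98 #5:3@97] asks=[-]
After op 8 cancel(order #1): fills=none; bids=[#7:10@100 #3:2@98 #5:3@97] asks=[-]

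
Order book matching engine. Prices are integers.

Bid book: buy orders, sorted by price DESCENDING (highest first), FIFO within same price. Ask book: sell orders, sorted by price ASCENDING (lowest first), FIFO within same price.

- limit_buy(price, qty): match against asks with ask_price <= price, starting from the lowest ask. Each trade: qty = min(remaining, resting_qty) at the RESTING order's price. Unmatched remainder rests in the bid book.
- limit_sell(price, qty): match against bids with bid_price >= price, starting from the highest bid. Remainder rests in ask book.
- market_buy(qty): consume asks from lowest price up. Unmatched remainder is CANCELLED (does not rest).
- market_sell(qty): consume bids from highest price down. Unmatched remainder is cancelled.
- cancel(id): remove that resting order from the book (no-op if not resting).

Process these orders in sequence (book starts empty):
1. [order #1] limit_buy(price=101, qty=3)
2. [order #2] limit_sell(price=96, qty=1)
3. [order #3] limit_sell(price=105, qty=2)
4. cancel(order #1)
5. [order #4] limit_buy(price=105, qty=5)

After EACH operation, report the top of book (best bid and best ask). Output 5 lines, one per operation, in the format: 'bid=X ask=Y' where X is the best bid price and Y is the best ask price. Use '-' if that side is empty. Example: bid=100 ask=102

Answer: bid=101 ask=-
bid=101 ask=-
bid=101 ask=105
bid=- ask=105
bid=105 ask=-

Derivation:
After op 1 [order #1] limit_buy(price=101, qty=3): fills=none; bids=[#1:3@101] asks=[-]
After op 2 [order #2] limit_sell(price=96, qty=1): fills=#1x#2:1@101; bids=[#1:2@101] asks=[-]
After op 3 [order #3] limit_sell(price=105, qty=2): fills=none; bids=[#1:2@101] asks=[#3:2@105]
After op 4 cancel(order #1): fills=none; bids=[-] asks=[#3:2@105]
After op 5 [order #4] limit_buy(price=105, qty=5): fills=#4x#3:2@105; bids=[#4:3@105] asks=[-]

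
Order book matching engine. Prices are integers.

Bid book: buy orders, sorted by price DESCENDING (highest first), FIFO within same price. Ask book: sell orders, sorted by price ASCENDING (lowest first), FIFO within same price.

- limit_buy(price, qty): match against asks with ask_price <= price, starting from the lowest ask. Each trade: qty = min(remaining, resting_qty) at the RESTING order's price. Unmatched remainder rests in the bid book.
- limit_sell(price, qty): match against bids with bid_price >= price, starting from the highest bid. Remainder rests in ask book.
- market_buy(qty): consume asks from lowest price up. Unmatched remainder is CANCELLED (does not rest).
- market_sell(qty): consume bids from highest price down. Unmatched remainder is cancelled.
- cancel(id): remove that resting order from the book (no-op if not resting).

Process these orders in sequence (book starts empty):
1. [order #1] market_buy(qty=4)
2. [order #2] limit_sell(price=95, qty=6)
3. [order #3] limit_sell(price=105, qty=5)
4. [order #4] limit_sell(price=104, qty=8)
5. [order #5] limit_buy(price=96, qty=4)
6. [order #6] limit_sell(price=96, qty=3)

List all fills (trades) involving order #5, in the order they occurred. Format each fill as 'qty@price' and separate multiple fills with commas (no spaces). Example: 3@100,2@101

Answer: 4@95

Derivation:
After op 1 [order #1] market_buy(qty=4): fills=none; bids=[-] asks=[-]
After op 2 [order #2] limit_sell(price=95, qty=6): fills=none; bids=[-] asks=[#2:6@95]
After op 3 [order #3] limit_sell(price=105, qty=5): fills=none; bids=[-] asks=[#2:6@95 #3:5@105]
After op 4 [order #4] limit_sell(price=104, qty=8): fills=none; bids=[-] asks=[#2:6@95 #4:8@104 #3:5@105]
After op 5 [order #5] limit_buy(price=96, qty=4): fills=#5x#2:4@95; bids=[-] asks=[#2:2@95 #4:8@104 #3:5@105]
After op 6 [order #6] limit_sell(price=96, qty=3): fills=none; bids=[-] asks=[#2:2@95 #6:3@96 #4:8@104 #3:5@105]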